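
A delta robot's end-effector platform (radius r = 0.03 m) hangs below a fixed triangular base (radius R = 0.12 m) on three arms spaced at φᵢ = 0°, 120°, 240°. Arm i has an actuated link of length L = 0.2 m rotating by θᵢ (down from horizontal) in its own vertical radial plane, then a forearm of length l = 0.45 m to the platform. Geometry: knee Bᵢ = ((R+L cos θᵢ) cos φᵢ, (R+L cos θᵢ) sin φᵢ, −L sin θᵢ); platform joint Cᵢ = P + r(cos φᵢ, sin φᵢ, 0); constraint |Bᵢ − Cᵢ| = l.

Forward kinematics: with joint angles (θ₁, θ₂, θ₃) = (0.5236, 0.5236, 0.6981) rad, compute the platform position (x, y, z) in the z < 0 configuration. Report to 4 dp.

(0.0206, 0.0356, -0.4773)

centre 1 = (0.2632·cos0.0°, 0.2632·sin0.0°, -0.1000) = (0.2632, 0.0000, -0.1000)
φ2=120.0°: virtual centre (-0.1316, 0.2279, -0.1000), radius l
centre 3 = (0.2432·cos240.0°, 0.2432·sin240.0°, -0.1286) = (-0.1216, -0.2106, -0.1286)
|centre ₂|²−|centre ₁|² = 0.0000;  |centre ₃|²−|centre ₁|² = -0.0036
[-0.7896 0.4559 0.0000]·P = 0.0000;  [-0.7696 -0.4213 -0.0571]·P = -0.0036
Cramer: x(z) = 0.0024-0.0381z;  y(z) = 0.0042-0.0660z
into |P−centre ₁|² = l²: 1.0058z² + 0.2193z + -0.1245 = 0;  Δ = 0.5488;  z = -0.4773 or 0.2593 → z<0 root = -0.4773
x = 0.0206, y = 0.0356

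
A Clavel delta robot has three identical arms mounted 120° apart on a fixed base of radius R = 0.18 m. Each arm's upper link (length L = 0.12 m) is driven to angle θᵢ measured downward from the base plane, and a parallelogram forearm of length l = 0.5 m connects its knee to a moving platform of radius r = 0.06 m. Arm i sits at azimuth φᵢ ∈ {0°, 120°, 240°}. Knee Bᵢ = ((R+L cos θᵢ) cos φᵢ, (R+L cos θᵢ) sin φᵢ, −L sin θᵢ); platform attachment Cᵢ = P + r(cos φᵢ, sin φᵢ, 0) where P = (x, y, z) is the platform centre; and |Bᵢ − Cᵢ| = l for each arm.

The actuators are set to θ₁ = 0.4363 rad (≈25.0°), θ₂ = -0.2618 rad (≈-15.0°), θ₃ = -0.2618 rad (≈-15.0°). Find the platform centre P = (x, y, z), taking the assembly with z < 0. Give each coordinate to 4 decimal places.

(-0.1027, 0.0000, -0.4250)

φ1=0.0°: virtual centre (0.2288, 0.0000, -0.0507), radius l
arm 2 at φ=120.0°: e+L cos θ2 = 0.2359;  S2 = (-0.1180, 0.2043, 0.0311)
S3 = (0.2359·cos240.0°, 0.2359·sin240.0°, 0.0311) = (-0.1180, -0.2043, 0.0311)
subtract pairs → two planes through P
linear system: -0.6934x+0.4086y = 0.0017−0.1635z; -0.6934x+-0.4086y = 0.0017−0.1635z
Cramer: x(z) = -0.0025+0.2358z;  y(z) = 0.0000-0.0000z
sphere 1 gives Az²+Bz+C=0 with A=1.0556, B=-0.0076, C=-0.1940;  B²−4AC=0.8190;  roots -0.4250, 0.4323;  negative root z = -0.4250
x = -0.1027, y = 0.0000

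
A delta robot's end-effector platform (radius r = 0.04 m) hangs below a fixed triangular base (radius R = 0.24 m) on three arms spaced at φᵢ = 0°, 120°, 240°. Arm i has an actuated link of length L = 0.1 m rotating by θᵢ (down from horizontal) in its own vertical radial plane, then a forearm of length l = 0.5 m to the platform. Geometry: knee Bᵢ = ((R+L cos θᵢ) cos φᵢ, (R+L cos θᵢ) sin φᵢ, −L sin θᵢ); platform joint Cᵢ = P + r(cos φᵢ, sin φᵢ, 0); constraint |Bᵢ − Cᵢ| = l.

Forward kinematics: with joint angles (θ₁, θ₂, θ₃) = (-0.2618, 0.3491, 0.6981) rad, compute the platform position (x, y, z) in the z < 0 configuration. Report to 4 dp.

arm 1 at φ=0.0°: e+L cos θ1 = 0.2966;  centre 1 = (0.2966, 0.0000, 0.0259)
centre 2 = (0.2940·cos120.0°, 0.2940·sin120.0°, -0.0342) = (-0.1470, 0.2546, -0.0342)
arm 3 at φ=240.0°: e+L cos θ3 = 0.2766;  centre 3 = (-0.1383, -0.2395, -0.0643)
|centre ₂|²−|centre ₁|² = -0.0010;  |centre ₃|²−|centre ₁|² = -0.0080
[-0.8872 0.5092 -0.1202]·P = -0.0010;  [-0.8698 -0.4791 -0.1803]·P = -0.0080
Cramer: x(z) = 0.0053-0.1721z;  y(z) = 0.0071-0.0639z
into |P−centre ₁|² = l²: 1.0337z² + 0.0476z + -0.1644 = 0;  Δ = 0.6821;  z = -0.4225 or 0.3764 → z<0 root = -0.4225
x = 0.0780, y = 0.0341

(0.0780, 0.0341, -0.4225)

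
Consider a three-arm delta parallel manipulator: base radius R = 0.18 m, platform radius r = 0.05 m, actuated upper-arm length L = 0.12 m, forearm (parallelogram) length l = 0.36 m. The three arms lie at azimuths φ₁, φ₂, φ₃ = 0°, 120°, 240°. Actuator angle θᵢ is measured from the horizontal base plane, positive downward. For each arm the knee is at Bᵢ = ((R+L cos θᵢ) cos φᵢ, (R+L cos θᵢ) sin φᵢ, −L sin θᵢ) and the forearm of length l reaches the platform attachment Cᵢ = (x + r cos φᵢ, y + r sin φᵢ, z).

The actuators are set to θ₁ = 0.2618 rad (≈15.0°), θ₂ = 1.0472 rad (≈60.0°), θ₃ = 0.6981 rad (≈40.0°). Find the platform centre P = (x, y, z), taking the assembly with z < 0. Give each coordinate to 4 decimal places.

φ1=0.0°: virtual centre (0.2459, 0.0000, -0.0311), radius l
arm 2 at φ=120.0°: e+L cos θ2 = 0.1900;  centre 2 = (-0.0950, 0.1645, -0.1039)
φ3=240.0°: virtual centre (-0.1110, -0.1922, -0.0771), radius l
subtract pairs → two planes through P
linear system: -0.6818x+0.3291y = -0.0145−-0.1457z; -0.7137x+-0.3844y = -0.0062−-0.0921z
Cramer: x(z) = 0.0154-0.1737z;  y(z) = -0.0123+0.0829z
sphere 1 gives Az²+Bz+C=0 with A=1.0371, B=0.1402, C=-0.0753;  B²−4AC=0.3322;  roots -0.3455, 0.2103;  negative root z = -0.3455
x = 0.0754, y = -0.0410

(0.0754, -0.0410, -0.3455)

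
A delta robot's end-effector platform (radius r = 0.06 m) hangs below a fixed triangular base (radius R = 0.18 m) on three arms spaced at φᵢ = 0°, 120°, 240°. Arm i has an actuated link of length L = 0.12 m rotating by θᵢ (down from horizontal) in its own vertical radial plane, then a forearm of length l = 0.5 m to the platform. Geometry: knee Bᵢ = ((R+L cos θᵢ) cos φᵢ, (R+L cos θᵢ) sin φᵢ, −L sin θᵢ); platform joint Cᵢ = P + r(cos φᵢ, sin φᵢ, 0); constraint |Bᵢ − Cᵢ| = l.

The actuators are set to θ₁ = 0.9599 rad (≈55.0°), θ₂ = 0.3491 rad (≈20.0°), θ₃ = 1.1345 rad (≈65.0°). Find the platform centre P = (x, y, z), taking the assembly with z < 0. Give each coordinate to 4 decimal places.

(-0.0368, 0.1204, -0.5279)

arm 1 at φ=0.0°: ρ1 = 0.1888;  O1 = (0.1888, 0.0000, -0.0983)
arm 2 at φ=120.0°: ρ2 = 0.2328;  O2 = (-0.1164, 0.2016, -0.0410)
arm 3 at φ=240.0°: ρ3 = 0.1707;  O3 = (-0.0854, -0.1478, -0.1088)
|O₂|²−|O₁|² = 0.0105;  |O₃|²−|O₁|² = -0.0043
linear system: -0.6104x+0.4032y = 0.0105−0.1145z; -0.5484x+-0.2957y = -0.0043−-0.0209z
det = 0.4016;  x = -0.0034+0.0633z,  y = 0.0210+-0.1882z
into |P−O₁|² = l²: 1.0394z² + 0.1644z + -0.2029 = 0;  Δ = 0.8708;  z = -0.5279 or 0.3698 → z<0 root = -0.5279
x = -0.0368, y = 0.1204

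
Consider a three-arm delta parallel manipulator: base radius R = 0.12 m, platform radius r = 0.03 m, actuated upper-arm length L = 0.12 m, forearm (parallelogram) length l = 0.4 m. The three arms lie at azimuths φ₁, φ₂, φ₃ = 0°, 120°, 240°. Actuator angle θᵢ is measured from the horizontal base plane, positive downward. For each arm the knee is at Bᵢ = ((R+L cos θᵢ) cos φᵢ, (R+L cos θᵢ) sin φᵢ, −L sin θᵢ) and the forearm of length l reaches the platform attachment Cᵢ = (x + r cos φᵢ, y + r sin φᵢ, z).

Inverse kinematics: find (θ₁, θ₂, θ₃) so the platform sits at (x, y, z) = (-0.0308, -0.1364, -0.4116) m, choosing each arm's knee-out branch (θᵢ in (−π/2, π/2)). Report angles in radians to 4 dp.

θ₁ = 0.8724, θ₂ = 1.1342, θ₃ = 0.1745

arm 1 (φ=0.0°): x'=-0.0308, y'=-0.1364
  A=0.1208, B=-0.4116, C=(l²−L²−A²−y'²−z²)/(2L)=-0.2376
  √(A²+B²)=0.4290;  θ1 = -1.2853+2.1577 ≈ 0.8724
φ2=120.0° → target in arm frame (-0.1027, 0.0949)
  A=0.1927, B=-0.4116, C=(l²−L²−A²−y'²−z²)/(2L)=-0.2915
  γ=atan2(-0.4116,0.1927)=-1.1329;  ψ=arccos(-0.6414)=2.2671;  θ2=γ+ψ≈1.1342
φ3=240.0° → target in arm frame (0.1335, 0.0415)
  A=-0.0435, B=-0.4116, C=(l²−L²−A²−y'²−z²)/(2L)=-0.1143
  √(A²+B²)=0.4139;  θ3 = -1.6762+1.8506 ≈ 0.1745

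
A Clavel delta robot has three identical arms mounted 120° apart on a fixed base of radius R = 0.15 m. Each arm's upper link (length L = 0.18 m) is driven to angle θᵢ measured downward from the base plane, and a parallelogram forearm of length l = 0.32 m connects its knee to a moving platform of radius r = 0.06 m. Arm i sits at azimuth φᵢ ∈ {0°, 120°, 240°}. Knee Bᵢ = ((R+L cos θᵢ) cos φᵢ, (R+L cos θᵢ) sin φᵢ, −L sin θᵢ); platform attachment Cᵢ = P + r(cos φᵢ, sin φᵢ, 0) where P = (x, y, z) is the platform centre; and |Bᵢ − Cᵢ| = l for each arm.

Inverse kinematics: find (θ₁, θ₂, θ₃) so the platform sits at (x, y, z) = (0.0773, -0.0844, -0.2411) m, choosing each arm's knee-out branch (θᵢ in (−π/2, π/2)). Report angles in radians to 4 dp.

θ₁ = -0.0002, θ₂ = 0.9599, θ₃ = 0.2616

φ1=0.0° → target in arm frame (0.0773, -0.0844)
  A cos θ + B sin θ = C:  0.0127·cos θ + -0.2411·sin θ = 0.0127
  θ1 = atan2(B,A) + arccos(C/0.2414) = -0.0002
φ2=120.0° → target in arm frame (-0.1117, -0.0247)
  A=0.2017, B=-0.2411, C=(l²−L²−A²−y'²−z²)/(2L)=-0.0818
  γ=atan2(-0.2411,0.2017)=-0.8740;  ψ=arccos(-0.2601)=1.8340;  θ2=γ+ψ≈0.9599
rotate P by −φ3: (0.0344, 0.1091, -0.2411)
  A=0.0556, B=-0.2411, C=(l²−L²−A²−y'²−z²)/(2L)=-0.0087
  √(A²+B²)=0.2474;  θ3 = -1.3443+1.6059 ≈ 0.2616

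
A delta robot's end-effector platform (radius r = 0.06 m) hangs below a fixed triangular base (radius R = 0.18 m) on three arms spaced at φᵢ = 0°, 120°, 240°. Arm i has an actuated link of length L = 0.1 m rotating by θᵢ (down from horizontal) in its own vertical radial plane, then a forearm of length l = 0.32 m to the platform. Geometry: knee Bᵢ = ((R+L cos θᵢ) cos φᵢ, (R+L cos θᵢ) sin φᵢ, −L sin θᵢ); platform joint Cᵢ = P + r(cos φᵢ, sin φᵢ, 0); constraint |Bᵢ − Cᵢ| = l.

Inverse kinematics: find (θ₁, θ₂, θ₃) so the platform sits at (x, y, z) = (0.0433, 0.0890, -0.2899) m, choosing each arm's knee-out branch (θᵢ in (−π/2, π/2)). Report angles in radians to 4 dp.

θ₁ = 0.3496, θ₂ = 0.2619, θ₃ = 1.2219

arm 1 (φ=0.0°): x'=0.0433, y'=0.0890
  e−x'=0.0767;  (l²−L²−(e−x')²−y'²−z²)/2L = -0.0272
  θ1 = atan2(B,A) + arccos(C/0.2999) = 0.3496
φ2=120.0° → target in arm frame (0.0554, -0.0820)
  A=0.0646, B=-0.2899, C=(l²−L²−A²−y'²−z²)/(2L)=-0.0127
  γ=atan2(-0.2899,0.0646)=-1.3516;  ψ=arccos(-0.0427)=1.6135;  θ2=γ+ψ≈0.2619
rotate P by −φ3: (-0.0987, -0.0070, -0.2899)
  A cos θ + B sin θ = C:  0.2187·cos θ + -0.2899·sin θ = -0.1977
  θ3 = atan2(B,A) + arccos(C/0.3632) = 1.2219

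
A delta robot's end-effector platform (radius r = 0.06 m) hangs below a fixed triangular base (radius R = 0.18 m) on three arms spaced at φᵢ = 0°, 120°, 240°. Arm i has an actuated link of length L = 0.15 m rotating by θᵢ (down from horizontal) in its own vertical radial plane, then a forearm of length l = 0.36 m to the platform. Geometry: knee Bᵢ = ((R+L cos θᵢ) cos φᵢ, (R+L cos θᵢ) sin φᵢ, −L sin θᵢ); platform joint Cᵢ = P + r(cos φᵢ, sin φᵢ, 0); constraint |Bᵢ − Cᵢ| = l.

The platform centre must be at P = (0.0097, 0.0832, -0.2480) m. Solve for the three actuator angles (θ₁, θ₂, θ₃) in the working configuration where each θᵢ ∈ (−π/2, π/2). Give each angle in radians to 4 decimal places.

θ₁ = 0.0869, θ₂ = -0.3487, θ₃ = 0.6108

rotate P by −φ1: (0.0097, 0.0832, -0.2480)
  e−x'=0.1103;  (l²−L²−(e−x')²−y'²−z²)/2L = 0.0884
  γ=atan2(-0.2480,0.1103)=-1.1523;  ψ=arccos(0.3255)=1.2392;  θ1=γ+ψ≈0.0869
rotate P by −φ2: (0.0672, -0.0500, -0.2480)
  A cos θ + B sin θ = C:  0.0528·cos θ + -0.2480·sin θ = 0.1344
  γ=atan2(-0.2480,0.0528)=-1.3610;  ψ=arccos(0.5299)=1.0123;  θ2=γ+ψ≈-0.3487
rotate P by −φ3: (-0.0769, -0.0332, -0.2480)
  A=0.1969, B=-0.2480, C=(l²−L²−A²−y'²−z²)/(2L)=0.0191
  γ=atan2(-0.2480,0.1969)=-0.8997;  ψ=arccos(0.0602)=1.5105;  θ3=γ+ψ≈0.6108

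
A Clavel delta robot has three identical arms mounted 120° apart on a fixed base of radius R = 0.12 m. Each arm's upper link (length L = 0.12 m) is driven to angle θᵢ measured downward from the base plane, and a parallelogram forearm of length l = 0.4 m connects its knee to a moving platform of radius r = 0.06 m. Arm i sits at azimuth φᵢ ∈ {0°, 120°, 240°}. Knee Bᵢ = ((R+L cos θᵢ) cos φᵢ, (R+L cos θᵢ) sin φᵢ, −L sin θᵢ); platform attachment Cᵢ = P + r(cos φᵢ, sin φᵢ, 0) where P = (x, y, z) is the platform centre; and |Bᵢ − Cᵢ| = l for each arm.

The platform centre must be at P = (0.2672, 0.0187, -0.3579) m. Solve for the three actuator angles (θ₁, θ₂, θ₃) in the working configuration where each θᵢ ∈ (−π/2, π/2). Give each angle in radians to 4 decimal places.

θ₁ = -0.2621, θ₂ = 1.3086, θ₃ = 1.3957

rotate P by −φ1: (0.2672, 0.0187, -0.3579)
  A cos θ + B sin θ = C:  -0.2072·cos θ + -0.3579·sin θ = -0.1074
  γ=atan2(-0.3579,-0.2072)=-2.0956;  ψ=arccos(-0.2597)=1.8335;  θ1=γ+ψ≈-0.2621
rotate P by −φ2: (-0.1174, -0.2408, -0.3579)
  e−x'=0.1774;  (l²−L²−(e−x')²−y'²−z²)/2L = -0.2997
  θ2 = atan2(B,A) + arccos(C/0.3995) = 1.3086
φ3=240.0° → target in arm frame (-0.1498, 0.2221)
  e−x'=0.2098;  (l²−L²−(e−x')²−y'²−z²)/2L = -0.3159
  θ3 = atan2(B,A) + arccos(C/0.4149) = 1.3957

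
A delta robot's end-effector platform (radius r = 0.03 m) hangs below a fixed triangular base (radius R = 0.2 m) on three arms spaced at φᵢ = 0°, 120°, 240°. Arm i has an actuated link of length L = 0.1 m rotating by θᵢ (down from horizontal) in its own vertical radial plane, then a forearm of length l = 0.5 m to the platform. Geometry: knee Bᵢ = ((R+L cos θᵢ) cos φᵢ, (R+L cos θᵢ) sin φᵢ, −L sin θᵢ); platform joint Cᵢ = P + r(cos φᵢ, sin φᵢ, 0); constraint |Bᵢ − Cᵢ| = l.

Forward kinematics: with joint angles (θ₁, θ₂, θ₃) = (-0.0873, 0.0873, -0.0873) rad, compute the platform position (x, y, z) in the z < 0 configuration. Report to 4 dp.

(0.0090, -0.0156, -0.4177)

arm 1 at φ=0.0°: e+L cos θ1 = 0.2696;  O1 = (0.2696, 0.0000, 0.0087)
O2 = (0.2696·cos120.0°, 0.2696·sin120.0°, -0.0087) = (-0.1348, 0.2335, -0.0087)
O3 = (0.2696·cos240.0°, 0.2696·sin240.0°, 0.0087) = (-0.1348, -0.2335, 0.0087)
subtract pairs → two planes through P
linear system: -0.8089x+0.4670y = 0.0000−-0.0349z; -0.8089x+-0.4670y = 0.0000−0.0000z
det = 0.7555;  x = 0.0000+-0.0216z,  y = 0.0000+0.0373z
into |P−O₁|² = l²: 1.0019z² + -0.0058z + -0.1772 = 0;  Δ = 0.7103;  z = -0.4177 or 0.4235 → z<0 root = -0.4177
x = 0.0090, y = -0.0156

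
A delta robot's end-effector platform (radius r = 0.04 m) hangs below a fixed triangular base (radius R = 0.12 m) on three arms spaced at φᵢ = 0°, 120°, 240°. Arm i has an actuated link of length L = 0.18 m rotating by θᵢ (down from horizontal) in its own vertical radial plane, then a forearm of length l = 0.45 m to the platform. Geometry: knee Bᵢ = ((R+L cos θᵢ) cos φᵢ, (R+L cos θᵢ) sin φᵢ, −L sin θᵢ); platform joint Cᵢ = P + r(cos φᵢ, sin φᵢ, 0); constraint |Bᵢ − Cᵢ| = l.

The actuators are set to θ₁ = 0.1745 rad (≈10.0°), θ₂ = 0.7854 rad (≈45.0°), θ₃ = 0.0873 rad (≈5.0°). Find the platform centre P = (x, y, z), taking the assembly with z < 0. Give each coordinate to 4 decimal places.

O1 = (0.2573·cos0.0°, 0.2573·sin0.0°, -0.0313) = (0.2573, 0.0000, -0.0313)
φ2=120.0°: virtual centre (-0.1036, 0.1795, -0.1273), radius l
arm 3 at φ=240.0°: (R−r)+L cos θ3 = 0.2593;  O3 = (-0.1297, -0.2246, -0.0157)
subtract pairs → two planes through P
plane₁₂: -0.7218x+0.3590y+-0.1921z = -0.0080
det = 0.6020;  x = 0.0058+-0.1247z,  y = -0.0107+0.2842z
quadratic in z: (1.0963)z²+(0.1192)z+(-0.1382)=0, √Δ=0.7874 → z ∈ {-0.4135, 0.3048}; z = -0.4135 (taking z<0)
x = 0.0573, y = -0.1282

(0.0573, -0.1282, -0.4135)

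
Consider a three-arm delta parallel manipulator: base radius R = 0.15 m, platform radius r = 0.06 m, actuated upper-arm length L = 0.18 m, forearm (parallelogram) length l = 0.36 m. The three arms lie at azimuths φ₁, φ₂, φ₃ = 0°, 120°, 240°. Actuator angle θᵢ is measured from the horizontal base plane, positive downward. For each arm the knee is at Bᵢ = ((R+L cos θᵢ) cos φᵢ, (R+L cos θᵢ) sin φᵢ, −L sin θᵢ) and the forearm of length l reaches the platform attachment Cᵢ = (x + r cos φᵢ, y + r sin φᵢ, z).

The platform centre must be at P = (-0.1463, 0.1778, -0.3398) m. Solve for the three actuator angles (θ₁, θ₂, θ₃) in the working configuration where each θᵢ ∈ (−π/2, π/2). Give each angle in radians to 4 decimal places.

arm 1 (φ=0.0°): x'=-0.1463, y'=0.1778
  A cos θ + B sin θ = C:  0.2363·cos θ + -0.3398·sin θ = -0.2937
  γ=atan2(-0.3398,0.2363)=-0.9632;  ψ=arccos(-0.7095)=2.3596;  θ1=γ+ψ≈1.3964
arm 2 (φ=120.0°): x'=0.2271, y'=0.0378
  A=-0.1371, B=-0.3398, C=(l²−L²−A²−y'²−z²)/(2L)=-0.1069
  √(A²+B²)=0.3664;  θ2 = -1.9544+1.8669 ≈ -0.0874
φ3=240.0° → target in arm frame (-0.0808, -0.2156)
  A=0.1708, B=-0.3398, C=(l²−L²−A²−y'²−z²)/(2L)=-0.2609
  √(A²+B²)=0.3803;  θ3 = -1.1050+2.3268 ≈ 1.2219

θ₁ = 1.3964, θ₂ = -0.0874, θ₃ = 1.2219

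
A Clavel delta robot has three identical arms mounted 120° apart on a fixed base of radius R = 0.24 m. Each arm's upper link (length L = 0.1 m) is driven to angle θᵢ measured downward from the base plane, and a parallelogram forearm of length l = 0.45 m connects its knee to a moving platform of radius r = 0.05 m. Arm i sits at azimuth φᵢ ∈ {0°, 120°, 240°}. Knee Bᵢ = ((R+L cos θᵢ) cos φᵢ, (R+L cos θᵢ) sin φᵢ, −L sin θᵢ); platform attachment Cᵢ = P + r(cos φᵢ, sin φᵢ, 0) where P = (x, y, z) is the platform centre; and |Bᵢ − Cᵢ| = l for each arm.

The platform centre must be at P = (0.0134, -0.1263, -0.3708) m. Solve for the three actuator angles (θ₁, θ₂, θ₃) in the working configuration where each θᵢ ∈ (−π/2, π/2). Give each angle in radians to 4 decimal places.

θ₁ = 0.3485, θ₂ = 1.1344, θ₃ = -0.3494

φ1=0.0° → target in arm frame (0.0134, -0.1263)
  A=0.1766, B=-0.3708, C=(l²−L²−A²−y'²−z²)/(2L)=0.0393
  γ=atan2(-0.3708,0.1766)=-1.1263;  ψ=arccos(0.0958)=1.4749;  θ1=γ+ψ≈0.3485
arm 2 (φ=120.0°): x'=-0.1161, y'=0.0515
  A cos θ + B sin θ = C:  0.3061·cos θ + -0.3708·sin θ = -0.2067
  √(A²+B²)=0.4808;  θ2 = -0.8807+2.0151 ≈ 1.1344
arm 3 (φ=240.0°): x'=0.1027, y'=0.0748
  A=0.0873, B=-0.3708, C=(l²−L²−A²−y'²−z²)/(2L)=0.2090
  √(A²+B²)=0.3809;  θ3 = -1.3395+0.9902 ≈ -0.3494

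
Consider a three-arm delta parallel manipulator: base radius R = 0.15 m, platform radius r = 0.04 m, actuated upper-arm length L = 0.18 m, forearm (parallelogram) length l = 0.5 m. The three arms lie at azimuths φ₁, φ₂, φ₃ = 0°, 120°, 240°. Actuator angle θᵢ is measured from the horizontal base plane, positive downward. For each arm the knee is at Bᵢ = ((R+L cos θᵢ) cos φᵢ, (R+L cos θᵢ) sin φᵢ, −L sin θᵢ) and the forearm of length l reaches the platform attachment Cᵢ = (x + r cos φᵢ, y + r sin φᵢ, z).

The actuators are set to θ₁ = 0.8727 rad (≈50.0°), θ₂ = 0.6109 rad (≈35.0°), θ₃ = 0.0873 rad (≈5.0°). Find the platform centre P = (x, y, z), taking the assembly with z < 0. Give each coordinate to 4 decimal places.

(-0.1169, -0.0940, -0.4897)

φ1=0.0°: virtual centre (0.2257, 0.0000, -0.1379), radius l
arm 2 at φ=120.0°: (R−r)+L cos θ2 = 0.2574;  O2 = (-0.1287, 0.2230, -0.1032)
φ3=240.0°: virtual centre (-0.1447, -0.2506, -0.0157), radius l
eliminate P² terms by subtracting sphere 1 from 2 and 3
linear system: -0.7088x+0.4459y = 0.0070−0.0693z; -0.7407x+-0.5011y = 0.0140−0.2444z
Cramer: x(z) = -0.0142+0.2096z;  y(z) = -0.0069+0.1779z
quadratic in z: (1.0756)z²+(0.1727)z+(-0.1734)=0, √Δ=0.8808 → z ∈ {-0.4897, 0.3291}; z = -0.4897 (taking z<0)
x = -0.1169, y = -0.0940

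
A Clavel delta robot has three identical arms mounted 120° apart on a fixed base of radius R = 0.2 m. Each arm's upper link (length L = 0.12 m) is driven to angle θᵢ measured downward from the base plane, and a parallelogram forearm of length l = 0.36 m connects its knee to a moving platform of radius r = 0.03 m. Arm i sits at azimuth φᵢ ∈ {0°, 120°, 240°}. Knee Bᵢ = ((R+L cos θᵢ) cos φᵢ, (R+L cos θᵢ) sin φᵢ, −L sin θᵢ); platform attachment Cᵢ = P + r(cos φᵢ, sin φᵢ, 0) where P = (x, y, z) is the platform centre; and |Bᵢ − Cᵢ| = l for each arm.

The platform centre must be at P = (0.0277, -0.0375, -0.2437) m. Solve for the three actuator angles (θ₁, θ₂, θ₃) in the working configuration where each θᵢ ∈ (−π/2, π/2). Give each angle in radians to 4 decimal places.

φ1=0.0° → target in arm frame (0.0277, -0.0375)
  e−x'=0.1423;  (l²−L²−(e−x')²−y'²−z²)/2L = 0.1423
  γ=atan2(-0.2437,0.1423)=-1.0423;  ψ=arccos(0.5043)=1.0422;  θ1=γ+ψ≈0.0000
arm 2 (φ=120.0°): x'=-0.0463, y'=-0.0052
  e−x'=0.2163;  (l²−L²−(e−x')²−y'²−z²)/2L = 0.0374
  √(A²+B²)=0.3259;  θ2 = -0.8448+1.4556 ≈ 0.6108
rotate P by −φ3: (0.0186, 0.0427, -0.2437)
  A cos θ + B sin θ = C:  0.1514·cos θ + -0.2437·sin θ = 0.1295
  √(A²+B²)=0.2869;  θ3 = -1.0150+1.1026 ≈ 0.0877

θ₁ = 0.0000, θ₂ = 0.6108, θ₃ = 0.0877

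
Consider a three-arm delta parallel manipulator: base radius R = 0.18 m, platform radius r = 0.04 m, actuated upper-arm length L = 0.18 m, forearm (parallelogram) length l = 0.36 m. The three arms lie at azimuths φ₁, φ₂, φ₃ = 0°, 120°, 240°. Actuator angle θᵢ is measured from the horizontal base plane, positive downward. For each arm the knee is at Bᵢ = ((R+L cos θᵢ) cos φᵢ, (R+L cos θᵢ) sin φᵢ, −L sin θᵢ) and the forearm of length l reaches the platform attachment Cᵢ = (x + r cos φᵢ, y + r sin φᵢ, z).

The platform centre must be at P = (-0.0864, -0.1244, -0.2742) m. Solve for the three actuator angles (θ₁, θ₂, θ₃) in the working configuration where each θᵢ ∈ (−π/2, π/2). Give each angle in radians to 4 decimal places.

φ1=0.0° → target in arm frame (-0.0864, -0.1244)
  e−x'=0.2264;  (l²−L²−(e−x')²−y'²−z²)/2L = -0.1242
  √(A²+B²)=0.3556;  θ1 = -0.8806+1.9276 ≈ 1.0471
φ2=120.0° → target in arm frame (-0.0645, 0.1370)
  A cos θ + B sin θ = C:  0.2045·cos θ + -0.2742·sin θ = -0.1072
  γ=atan2(-0.2742,0.2045)=-0.9299;  ψ=arccos(-0.3134)=1.8896;  θ2=γ+ψ≈0.9597
arm 3 (φ=240.0°): x'=0.1509, y'=-0.0126
  A=-0.0109, B=-0.2742, C=(l²−L²−A²−y'²−z²)/(2L)=0.0604
  √(A²+B²)=0.2744;  θ3 = -1.6106+1.3490 ≈ -0.2617

θ₁ = 1.0471, θ₂ = 0.9597, θ₃ = -0.2617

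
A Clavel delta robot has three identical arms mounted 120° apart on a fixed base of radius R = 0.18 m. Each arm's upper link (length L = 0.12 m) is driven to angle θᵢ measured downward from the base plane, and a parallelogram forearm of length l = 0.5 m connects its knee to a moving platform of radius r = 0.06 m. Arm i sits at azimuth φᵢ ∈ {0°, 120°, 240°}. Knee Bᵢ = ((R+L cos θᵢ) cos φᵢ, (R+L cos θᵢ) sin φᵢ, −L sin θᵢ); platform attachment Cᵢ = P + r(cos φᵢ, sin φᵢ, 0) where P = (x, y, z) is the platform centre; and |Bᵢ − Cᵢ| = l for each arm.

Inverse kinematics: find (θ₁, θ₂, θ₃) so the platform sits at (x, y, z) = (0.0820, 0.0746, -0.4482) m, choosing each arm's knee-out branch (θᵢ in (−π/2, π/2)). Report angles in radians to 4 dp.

φ1=0.0° → target in arm frame (0.0820, 0.0746)
  A=0.0380, B=-0.4482, C=(l²−L²−A²−y'²−z²)/(2L)=0.1154
  γ=atan2(-0.4482,0.0380)=-1.4862;  ψ=arccos(0.2567)=1.3112;  θ1=γ+ψ≈-0.1750
φ2=120.0° → target in arm frame (0.0236, -0.1083)
  e−x'=0.0964;  (l²−L²−(e−x')²−y'²−z²)/2L = 0.0571
  γ=atan2(-0.4482,0.0964)=-1.3590;  ψ=arccos(0.1244)=1.4460;  θ2=γ+ψ≈0.0871
rotate P by −φ3: (-0.1056, 0.0337, -0.4482)
  e−x'=0.2256;  (l²−L²−(e−x')²−y'²−z²)/2L = -0.0722
  γ=atan2(-0.4482,0.2256)=-1.1045;  ψ=arccos(-0.1438)=1.7151;  θ3=γ+ψ≈0.6106

θ₁ = -0.1750, θ₂ = 0.0871, θ₃ = 0.6106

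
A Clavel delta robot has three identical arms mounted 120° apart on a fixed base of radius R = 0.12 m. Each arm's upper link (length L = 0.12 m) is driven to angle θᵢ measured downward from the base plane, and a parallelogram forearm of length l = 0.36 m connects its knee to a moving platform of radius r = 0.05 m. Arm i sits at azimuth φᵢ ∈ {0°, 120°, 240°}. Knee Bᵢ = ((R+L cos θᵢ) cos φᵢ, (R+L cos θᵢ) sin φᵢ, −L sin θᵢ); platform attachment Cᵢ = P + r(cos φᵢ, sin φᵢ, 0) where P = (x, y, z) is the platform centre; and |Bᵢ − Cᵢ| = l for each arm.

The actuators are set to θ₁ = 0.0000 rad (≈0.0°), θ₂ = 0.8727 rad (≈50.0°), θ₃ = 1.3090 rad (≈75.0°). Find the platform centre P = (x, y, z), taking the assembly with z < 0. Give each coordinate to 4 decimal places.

(0.1692, 0.0724, -0.3520)

S1 = (0.1900·cos0.0°, 0.1900·sin0.0°, 0.0000) = (0.1900, 0.0000, 0.0000)
φ2=120.0°: virtual centre (-0.0736, 0.1274, -0.0919), radius l
arm 3 at φ=240.0°: e+L cos θ3 = 0.1011;  S3 = (-0.0505, -0.0875, -0.1159)
subtract pairs → two planes through P
plane₁₂: -0.5271x+0.2548y+-0.1839z = -0.0060
Cramer: x(z) = 0.0197-0.4247z;  y(z) = 0.0171-0.1571z
sphere 1 gives Az²+Bz+C=0 with A=1.2051, B=0.1393, C=-0.1003;  B²−4AC=0.5028;  roots -0.3520, 0.2364;  negative root z = -0.3520
x = 0.1692, y = 0.0724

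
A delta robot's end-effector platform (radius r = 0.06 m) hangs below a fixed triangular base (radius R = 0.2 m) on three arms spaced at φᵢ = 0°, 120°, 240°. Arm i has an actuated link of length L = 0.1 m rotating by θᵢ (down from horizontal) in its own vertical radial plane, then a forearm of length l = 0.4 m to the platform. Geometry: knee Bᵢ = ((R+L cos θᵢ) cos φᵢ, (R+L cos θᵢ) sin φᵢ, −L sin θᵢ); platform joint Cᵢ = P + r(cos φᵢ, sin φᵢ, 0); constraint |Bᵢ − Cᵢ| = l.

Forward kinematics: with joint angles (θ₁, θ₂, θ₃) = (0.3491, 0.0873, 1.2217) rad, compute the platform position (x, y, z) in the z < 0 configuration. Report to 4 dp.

(0.0394, 0.1157, -0.3640)

S1 = (0.2340·cos0.0°, 0.2340·sin0.0°, -0.0342) = (0.2340, 0.0000, -0.0342)
φ2=120.0°: virtual centre (-0.1198, 0.2075, -0.0087), radius l
φ3=240.0°: virtual centre (-0.0871, -0.1509, -0.0940), radius l
eliminate P² terms by subtracting sphere 1 from 2 and 3
plane₁₂: -0.7076x+0.4150y+0.0510z = 0.0016
Cramer: x(z) = 0.0135-0.0713z;  y(z) = 0.0268-0.2444z
quadratic in z: (1.0648)z²+(0.0868)z+(-0.1095)=0, √Δ=0.6884 → z ∈ {-0.3640, 0.2825}; z = -0.3640 (taking z<0)
x = 0.0394, y = 0.1157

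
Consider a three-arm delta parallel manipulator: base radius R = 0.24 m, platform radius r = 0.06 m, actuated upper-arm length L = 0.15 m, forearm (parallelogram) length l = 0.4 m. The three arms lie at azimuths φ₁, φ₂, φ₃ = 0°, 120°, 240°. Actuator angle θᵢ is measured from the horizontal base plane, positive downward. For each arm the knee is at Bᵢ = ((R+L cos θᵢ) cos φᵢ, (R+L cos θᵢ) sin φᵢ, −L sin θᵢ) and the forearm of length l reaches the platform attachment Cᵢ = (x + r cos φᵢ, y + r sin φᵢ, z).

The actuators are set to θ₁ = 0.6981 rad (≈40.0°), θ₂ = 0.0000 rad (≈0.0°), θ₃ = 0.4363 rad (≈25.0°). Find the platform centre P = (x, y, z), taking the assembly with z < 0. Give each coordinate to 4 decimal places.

centre 1 = (0.2949·cos0.0°, 0.2949·sin0.0°, -0.0964) = (0.2949, 0.0000, -0.0964)
centre 2 = (0.3300·cos120.0°, 0.3300·sin120.0°, 0.0000) = (-0.1650, 0.2858, 0.0000)
φ3=240.0°: virtual centre (-0.1580, -0.2736, -0.0634), radius l
subtract pairs → two planes through P
plane₁₂: -0.9198x+0.5716y+0.1928z = 0.0126
det = 1.0211;  x = -0.0110+0.1403z,  y = 0.0044+-0.1116z
quadratic in z: (1.0321)z²+(0.1060)z+(-0.0571)=0, √Δ=0.4970 → z ∈ {-0.2921, 0.1894}; z = -0.2921 (taking z<0)
x = -0.0520, y = 0.0370

(-0.0520, 0.0370, -0.2921)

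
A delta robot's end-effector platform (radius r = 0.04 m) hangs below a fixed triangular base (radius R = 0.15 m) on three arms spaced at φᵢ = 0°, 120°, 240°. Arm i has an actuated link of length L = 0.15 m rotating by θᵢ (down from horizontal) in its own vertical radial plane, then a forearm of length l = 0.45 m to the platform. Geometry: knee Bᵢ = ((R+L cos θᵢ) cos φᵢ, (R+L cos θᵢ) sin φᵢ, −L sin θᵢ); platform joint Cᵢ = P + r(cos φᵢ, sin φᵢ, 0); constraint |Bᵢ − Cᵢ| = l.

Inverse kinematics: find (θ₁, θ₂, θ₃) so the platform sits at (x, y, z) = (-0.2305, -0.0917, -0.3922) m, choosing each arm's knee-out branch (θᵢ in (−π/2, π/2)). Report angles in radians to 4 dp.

arm 1 (φ=0.0°): x'=-0.2305, y'=-0.0917
  A cos θ + B sin θ = C:  0.3405·cos θ + -0.3922·sin θ = -0.3272
  θ1 = atan2(B,A) + arccos(C/0.5194) = 1.3966
arm 2 (φ=120.0°): x'=0.0358, y'=0.2455
  A cos θ + B sin θ = C:  0.0742·cos θ + -0.3922·sin θ = -0.1319
  γ=atan2(-0.3922,0.0742)=-1.3839;  ψ=arccos(-0.3305)=1.9076;  θ2=γ+ψ≈0.5237
rotate P by −φ3: (0.1947, -0.1538, -0.3922)
  A=-0.0847, B=-0.3922, C=(l²−L²−A²−y'²−z²)/(2L)=-0.0154
  √(A²+B²)=0.4012;  θ3 = -1.7834+1.6093 ≈ -0.1741

θ₁ = 1.3966, θ₂ = 0.5237, θ₃ = -0.1741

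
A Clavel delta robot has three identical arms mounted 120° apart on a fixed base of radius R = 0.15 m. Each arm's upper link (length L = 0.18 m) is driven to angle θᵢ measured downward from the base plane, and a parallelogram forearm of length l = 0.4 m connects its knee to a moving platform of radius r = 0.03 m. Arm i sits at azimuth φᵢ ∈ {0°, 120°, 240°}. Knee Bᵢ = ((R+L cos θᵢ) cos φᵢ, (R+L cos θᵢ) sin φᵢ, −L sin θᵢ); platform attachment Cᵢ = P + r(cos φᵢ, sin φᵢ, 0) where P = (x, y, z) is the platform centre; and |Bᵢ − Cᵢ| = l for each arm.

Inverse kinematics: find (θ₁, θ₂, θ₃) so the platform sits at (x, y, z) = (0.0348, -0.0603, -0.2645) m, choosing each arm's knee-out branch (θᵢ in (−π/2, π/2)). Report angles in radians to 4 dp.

arm 1 (φ=0.0°): x'=0.0348, y'=-0.0603
  e−x'=0.0852;  (l²−L²−(e−x')²−y'²−z²)/2L = 0.1298
  √(A²+B²)=0.2779;  θ1 = -1.2592+1.0846 ≈ -0.1746
φ2=120.0° → target in arm frame (-0.0696, 0.0000)
  A=0.1896, B=-0.2645, C=(l²−L²−A²−y'²−z²)/(2L)=0.0602
  γ=atan2(-0.2645,0.1896)=-0.9488;  ψ=arccos(0.1851)=1.3846;  θ2=γ+ψ≈0.4358
rotate P by −φ3: (0.0348, 0.0603, -0.2645)
  A cos θ + B sin θ = C:  0.0852·cos θ + -0.2645·sin θ = 0.1299
  γ=atan2(-0.2645,0.0852)=-1.2592;  ψ=arccos(0.4673)=1.0845;  θ3=γ+ψ≈-0.1747

θ₁ = -0.1746, θ₂ = 0.4358, θ₃ = -0.1747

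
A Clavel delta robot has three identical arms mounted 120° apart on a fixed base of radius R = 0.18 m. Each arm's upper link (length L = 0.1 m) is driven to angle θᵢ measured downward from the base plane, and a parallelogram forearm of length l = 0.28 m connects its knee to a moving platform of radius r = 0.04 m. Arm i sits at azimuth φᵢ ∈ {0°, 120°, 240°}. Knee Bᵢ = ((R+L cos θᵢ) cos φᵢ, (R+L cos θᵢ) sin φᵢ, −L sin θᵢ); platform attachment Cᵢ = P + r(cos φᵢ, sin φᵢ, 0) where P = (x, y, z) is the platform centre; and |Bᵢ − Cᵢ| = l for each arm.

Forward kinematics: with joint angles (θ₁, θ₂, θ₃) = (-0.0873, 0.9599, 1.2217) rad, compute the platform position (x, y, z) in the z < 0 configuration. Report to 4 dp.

(0.0891, 0.0218, -0.2264)

centre 1 = (0.2396·cos0.0°, 0.2396·sin0.0°, 0.0087) = (0.2396, 0.0000, 0.0087)
arm 2 at φ=120.0°: e+L cos θ2 = 0.1974;  centre 2 = (-0.0987, 0.1709, -0.0819)
φ3=240.0°: virtual centre (-0.0871, -0.1509, -0.0940), radius l
|centre ₂|²−|centre ₁|² = -0.0118;  |centre ₃|²−|centre ₁|² = -0.0183
plane₁₂: -0.6766x+0.3418y+-0.1813z = -0.0118
det = 0.4275;  x = 0.0230+-0.2921z,  y = 0.0109+-0.0480z
sphere 1 gives Az²+Bz+C=0 with A=1.0876, B=0.1081, C=-0.0313;  B²−4AC=0.1478;  roots -0.2264, 0.1270;  negative root z = -0.2264
x = 0.0891, y = 0.0218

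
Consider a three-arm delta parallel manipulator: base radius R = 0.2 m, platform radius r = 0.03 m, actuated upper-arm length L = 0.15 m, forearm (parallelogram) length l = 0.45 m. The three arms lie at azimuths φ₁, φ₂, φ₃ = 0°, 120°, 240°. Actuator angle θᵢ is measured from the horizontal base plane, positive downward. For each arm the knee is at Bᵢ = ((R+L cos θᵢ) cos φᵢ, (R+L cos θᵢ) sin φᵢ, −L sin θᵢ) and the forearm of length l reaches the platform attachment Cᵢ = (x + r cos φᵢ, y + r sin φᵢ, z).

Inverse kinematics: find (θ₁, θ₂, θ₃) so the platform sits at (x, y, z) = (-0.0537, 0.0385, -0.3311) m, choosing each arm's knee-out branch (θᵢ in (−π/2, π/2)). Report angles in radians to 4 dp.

θ₁ = 0.4363, θ₂ = -0.2623, θ₃ = 0.1745

rotate P by −φ1: (-0.0537, 0.0385, -0.3311)
  A=0.2237, B=-0.3311, C=(l²−L²−A²−y'²−z²)/(2L)=0.0628
  √(A²+B²)=0.3996;  θ1 = -0.9766+1.4129 ≈ 0.4363
rotate P by −φ2: (0.0602, 0.0273, -0.3311)
  A cos θ + B sin θ = C:  0.1098·cos θ + -0.3311·sin θ = 0.1919
  √(A²+B²)=0.3488;  θ2 = -1.2506+0.9883 ≈ -0.2623
rotate P by −φ3: (-0.0065, -0.0658, -0.3311)
  e−x'=0.1765;  (l²−L²−(e−x')²−y'²−z²)/2L = 0.1163
  √(A²+B²)=0.3752;  θ3 = -1.0811+1.2555 ≈ 0.1745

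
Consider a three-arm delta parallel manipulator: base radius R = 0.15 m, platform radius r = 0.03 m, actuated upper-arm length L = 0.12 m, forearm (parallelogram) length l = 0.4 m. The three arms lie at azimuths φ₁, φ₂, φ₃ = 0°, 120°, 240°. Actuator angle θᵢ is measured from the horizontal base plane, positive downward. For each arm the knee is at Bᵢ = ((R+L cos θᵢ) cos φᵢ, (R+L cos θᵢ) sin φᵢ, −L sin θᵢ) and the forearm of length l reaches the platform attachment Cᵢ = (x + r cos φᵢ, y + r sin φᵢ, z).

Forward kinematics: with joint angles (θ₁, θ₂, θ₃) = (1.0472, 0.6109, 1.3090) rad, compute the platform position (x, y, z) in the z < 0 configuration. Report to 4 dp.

φ1=0.0°: virtual centre (0.1800, 0.0000, -0.1039), radius l
φ2=120.0°: virtual centre (-0.1091, 0.1890, -0.0688), radius l
arm 3 at φ=240.0°: e+L cos θ3 = 0.1511;  centre 3 = (-0.0755, -0.1308, -0.1159)
|centre ₂|²−|centre ₁|² = 0.0092;  |centre ₃|²−|centre ₁|² = -0.0069
plane₁₂: -0.5783x+0.3781y+0.0702z = 0.0092
det = 0.3445;  x = 0.0006+0.0270z,  y = 0.0253+-0.1443z
into |P−centre ₁|² = l²: 1.0216z² + 0.1909z + -0.1164 = 0;  Δ = 0.5120;  z = -0.4436 or 0.2568 → z<0 root = -0.4436
x = -0.0113, y = 0.0893

(-0.0113, 0.0893, -0.4436)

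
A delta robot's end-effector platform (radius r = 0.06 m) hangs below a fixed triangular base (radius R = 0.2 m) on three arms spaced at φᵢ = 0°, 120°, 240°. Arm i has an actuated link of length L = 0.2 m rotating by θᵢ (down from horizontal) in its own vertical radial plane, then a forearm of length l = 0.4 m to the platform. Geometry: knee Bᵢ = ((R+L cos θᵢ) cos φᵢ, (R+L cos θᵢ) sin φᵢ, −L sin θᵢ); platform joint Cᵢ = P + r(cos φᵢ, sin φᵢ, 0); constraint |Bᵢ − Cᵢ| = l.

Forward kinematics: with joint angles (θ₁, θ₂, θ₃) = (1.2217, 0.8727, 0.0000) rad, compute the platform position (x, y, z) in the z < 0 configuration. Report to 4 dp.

(-0.1371, -0.1129, -0.3549)

arm 1 at φ=0.0°: e+L cos θ1 = 0.2084;  centre 1 = (0.2084, 0.0000, -0.1879)
φ2=120.0°: virtual centre (-0.1343, 0.2326, -0.1532), radius l
φ3=240.0°: virtual centre (-0.1700, -0.2944, 0.0000), radius l
|centre ₂|²−|centre ₁|² = 0.0168;  |centre ₃|²−|centre ₁|² = 0.0368
[-0.6854 0.4651 0.0694]·P = 0.0168;  [-0.7568 -0.5889 0.3759]·P = 0.0368
Cramer: x(z) = -0.0358+0.2855z;  y(z) = -0.0166+0.2714z
quadratic in z: (1.1551)z²+(0.2274)z+(-0.0648)=0, √Δ=0.5924 → z ∈ {-0.3549, 0.1580}; z = -0.3549 (taking z<0)
x = -0.1371, y = -0.1129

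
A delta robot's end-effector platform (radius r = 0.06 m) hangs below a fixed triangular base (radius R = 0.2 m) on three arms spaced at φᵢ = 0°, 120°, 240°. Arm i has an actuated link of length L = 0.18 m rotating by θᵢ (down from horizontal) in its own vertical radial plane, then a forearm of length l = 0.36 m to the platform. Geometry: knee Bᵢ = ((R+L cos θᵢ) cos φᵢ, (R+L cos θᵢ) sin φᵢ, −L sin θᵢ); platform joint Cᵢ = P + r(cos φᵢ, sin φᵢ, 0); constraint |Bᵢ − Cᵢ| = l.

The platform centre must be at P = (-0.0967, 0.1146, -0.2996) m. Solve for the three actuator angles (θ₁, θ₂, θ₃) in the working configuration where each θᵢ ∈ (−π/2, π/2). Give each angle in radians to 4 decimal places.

φ1=0.0° → target in arm frame (-0.0967, 0.1146)
  e−x'=0.2367;  (l²−L²−(e−x')²−y'²−z²)/2L = -0.1714
  γ=atan2(-0.2996,0.2367)=-0.9021;  ψ=arccos(-0.4490)=2.0365;  θ1=γ+ψ≈1.1343
rotate P by −φ2: (0.1476, 0.0264, -0.2996)
  A=-0.0076, B=-0.2996, C=(l²−L²−A²−y'²−z²)/(2L)=0.0186
  θ2 = atan2(B,A) + arccos(C/0.2997) = -0.0873
rotate P by −φ3: (-0.0509, -0.1410, -0.2996)
  A cos θ + B sin θ = C:  0.1909·cos θ + -0.2996·sin θ = -0.1358
  γ=atan2(-0.2996,0.1909)=-1.0035;  ψ=arccos(-0.3823)=1.9631;  θ3=γ+ψ≈0.9596

θ₁ = 1.1343, θ₂ = -0.0873, θ₃ = 0.9596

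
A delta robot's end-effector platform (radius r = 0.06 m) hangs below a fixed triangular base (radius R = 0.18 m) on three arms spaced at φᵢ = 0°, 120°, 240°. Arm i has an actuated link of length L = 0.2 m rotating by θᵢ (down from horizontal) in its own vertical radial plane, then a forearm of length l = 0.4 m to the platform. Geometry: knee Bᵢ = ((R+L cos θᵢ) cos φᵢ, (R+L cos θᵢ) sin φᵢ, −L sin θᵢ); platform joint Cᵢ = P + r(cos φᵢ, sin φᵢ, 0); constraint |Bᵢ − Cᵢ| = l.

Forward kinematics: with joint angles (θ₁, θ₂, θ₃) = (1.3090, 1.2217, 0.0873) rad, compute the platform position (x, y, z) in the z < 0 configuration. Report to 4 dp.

(-0.1219, -0.1735, -0.4021)

centre 1 = (0.1718·cos0.0°, 0.1718·sin0.0°, -0.1932) = (0.1718, 0.0000, -0.1932)
centre 2 = (0.1884·cos120.0°, 0.1884·sin120.0°, -0.1879) = (-0.0942, 0.1632, -0.1879)
centre 3 = (0.3192·cos240.0°, 0.3192·sin240.0°, -0.0174) = (-0.1596, -0.2765, -0.0174)
eliminate P² terms by subtracting sphere 1 from 2 and 3
[-0.5319 0.3263 0.0105]·P = 0.0040;  [-0.6628 -0.5529 0.3515]·P = 0.0354
Cramer: x(z) = -0.0270+0.2361z;  y(z) = -0.0317+0.3527z
quadratic in z: (1.1801)z²+(0.2702)z+(-0.0822)=0, √Δ=0.6789 → z ∈ {-0.4021, 0.1732}; z = -0.4021 (taking z<0)
x = -0.1219, y = -0.1735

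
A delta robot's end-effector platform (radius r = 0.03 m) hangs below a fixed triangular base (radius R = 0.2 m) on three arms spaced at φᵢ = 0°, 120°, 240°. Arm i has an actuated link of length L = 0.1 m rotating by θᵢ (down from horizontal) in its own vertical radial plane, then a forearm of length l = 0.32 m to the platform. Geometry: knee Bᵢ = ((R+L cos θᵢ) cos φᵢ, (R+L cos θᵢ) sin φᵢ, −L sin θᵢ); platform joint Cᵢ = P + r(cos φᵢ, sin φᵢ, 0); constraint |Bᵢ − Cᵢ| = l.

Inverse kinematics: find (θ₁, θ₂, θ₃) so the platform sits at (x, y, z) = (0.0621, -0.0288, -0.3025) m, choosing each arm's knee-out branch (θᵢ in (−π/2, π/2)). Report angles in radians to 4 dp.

θ₁ = 0.5239, θ₂ = 1.3962, θ₃ = 1.0470

arm 1 (φ=0.0°): x'=0.0621, y'=-0.0288
  e−x'=0.1079;  (l²−L²−(e−x')²−y'²−z²)/2L = -0.0579
  γ=atan2(-0.3025,0.1079)=-1.2282;  ψ=arccos(-0.1803)=1.7520;  θ1=γ+ψ≈0.5239
rotate P by −φ2: (-0.0560, -0.0394, -0.3025)
  e−x'=0.2260;  (l²−L²−(e−x')²−y'²−z²)/2L = -0.2586
  √(A²+B²)=0.3776;  θ2 = -0.9292+2.3254 ≈ 1.3962
rotate P by −φ3: (-0.0061, 0.0682, -0.3025)
  e−x'=0.1761;  (l²−L²−(e−x')²−y'²−z²)/2L = -0.1738
  √(A²+B²)=0.3500;  θ3 = -1.0436+2.0905 ≈ 1.0470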